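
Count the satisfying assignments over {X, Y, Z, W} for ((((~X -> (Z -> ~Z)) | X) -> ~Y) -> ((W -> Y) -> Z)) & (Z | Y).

12

Initial set: {(((((~X -> (Z -> ~Z)) | X) -> ~Y) -> ((W -> Y) -> Z)) & (Z | Y))}.
(((((~X -> (Z -> ~Z)) | X) -> ~Y) -> ((W -> Y) -> Z)) & (Z | Y)): α-rule — add ((((~X -> (Z -> ~Z)) | X) -> ~Y) -> ((W -> Y) -> Z)), (Z | Y).
((((~X -> (Z -> ~Z)) | X) -> ~Y) -> ((W -> Y) -> Z)): β-rule — branch into ~(((~X -> (Z -> ~Z)) | X) -> ~Y)  //  ((W -> Y) -> Z).
  branch 1 (add ~(((~X -> (Z -> ~Z)) | X) -> ~Y)):
    ~(((~X -> (Z -> ~Z)) | X) -> ~Y): α-rule — add ((~X -> (Z -> ~Z)) | X), ~~Y.
    (Z | Y): β-rule — branch into Z  //  Y.
      branch 1.1 (add Z):
        ((~X -> (Z -> ~Z)) | X): β-rule — branch into (~X -> (Z -> ~Z))  //  X.
          branch 1.1.1 (add (~X -> (Z -> ~Z))):
            (~X -> (Z -> ~Z)): β-rule — branch into ~~X  //  (Z -> ~Z).
              branch 1.1.1.1 (add ~~X):
                ○ open, literals {X=T, Y=T, Z=T}.
              branch 1.1.1.2 (add (Z -> ~Z)):
                (Z -> ~Z): β-rule — branch into ~Z  //  ~Z.
                  branch 1.1.1.2.1 (add ~Z):
                    × closes — contains both Z and ~Z.
                  branch 1.1.1.2.2 (add ~Z):
                    × closes — contains both Z and ~Z.
          branch 1.1.2 (add X):
            ○ open, literals {X=T, Y=T, Z=T}.
      branch 1.2 (add Y):
        ((~X -> (Z -> ~Z)) | X): β-rule — branch into (~X -> (Z -> ~Z))  //  X.
          branch 1.2.1 (add (~X -> (Z -> ~Z))):
            (~X -> (Z -> ~Z)): β-rule — branch into ~~X  //  (Z -> ~Z).
              branch 1.2.1.1 (add ~~X):
                ○ open, literals {X=T, Y=T}.
              branch 1.2.1.2 (add (Z -> ~Z)):
                (Z -> ~Z): β-rule — branch into ~Z  //  ~Z.
                  branch 1.2.1.2.1 (add ~Z):
                    ○ open, literals {Y=T, Z=F}.
                  branch 1.2.1.2.2 (add ~Z):
                    ○ open, literals {Y=T, Z=F}.
          branch 1.2.2 (add X):
            ○ open, literals {X=T, Y=T}.
  branch 2 (add ((W -> Y) -> Z)):
    (Z | Y): β-rule — branch into Z  //  Y.
      branch 2.1 (add Z):
        ((W -> Y) -> Z): β-rule — branch into ~(W -> Y)  //  Z.
          branch 2.1.1 (add ~(W -> Y)):
            ~(W -> Y): α-rule — add W, ~Y.
            ○ open, literals {W=T, Y=F, Z=T}.
          branch 2.1.2 (add Z):
            ○ open, literals {Z=T}.
      branch 2.2 (add Y):
        ((W -> Y) -> Z): β-rule — branch into ~(W -> Y)  //  Z.
          branch 2.2.1 (add ~(W -> Y)):
            ~(W -> Y): α-rule — add W, ~Y.
            × closes — contains both Y and ~Y.
          branch 2.2.2 (add Z):
            ○ open, literals {Y=T, Z=T}.
3 branches closed, 9 open.
Each open branch fixes some atoms; the unmentioned ones are free. Counting distinct full assignments: branch {X=T, Y=T, Z=T} (W) contributes 2 new; branch {X=T, Y=T, Z=T} (W) contributes 0 new; branch {X=T, Y=T} (Z, W) contributes 2 new; branch {Y=T, Z=F} (X, W) contributes 2 new; branch {Y=T, Z=F} (X, W) contributes 0 new; branch {X=T, Y=T} (Z, W) contributes 0 new; branch {W=T, Y=F, Z=T} (X) contributes 2 new; branch {Z=T} (X, Y, W) contributes 4 new; branch {Y=T, Z=T} (X, W) contributes 0 new. Total: 12.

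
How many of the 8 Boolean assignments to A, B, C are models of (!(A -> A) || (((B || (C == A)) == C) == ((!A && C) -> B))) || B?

7

Initial set: {((!(A -> A) || (((B || (C == A)) == C) == ((!A && C) -> B))) || B)}.
((!(A -> A) || (((B || (C == A)) == C) == ((!A && C) -> B))) || B): β-rule — branch into (!(A -> A) || (((B || (C == A)) == C) == ((!A && C) -> B)))  //  B.
  branch 1 (add (!(A -> A) || (((B || (C == A)) == C) == ((!A && C) -> B)))):
    (!(A -> A) || (((B || (C == A)) == C) == ((!A && C) -> B))): β-rule — branch into !(A -> A)  //  (((B || (C == A)) == C) == ((!A && C) -> B)).
      branch 1.1 (add !(A -> A)):
        !(A -> A): α-rule — add A, !A.
        × closes — contains both A and !A.
      branch 1.2 (add (((B || (C == A)) == C) == ((!A && C) -> B))):
        (((B || (C == A)) == C) == ((!A && C) -> B)): β-rule — branch into ((B || (C == A)) == C), ((!A && C) -> B)  //  !((B || (C == A)) == C), !((!A && C) -> B).
          branch 1.2.1 (add ((B || (C == A)) == C), ((!A && C) -> B)):
            ((B || (C == A)) == C): β-rule — branch into (B || (C == A)), C  //  !(B || (C == A)), !C.
              branch 1.2.1.1 (add (B || (C == A)), C):
                ((!A && C) -> B): β-rule — branch into !(!A && C)  //  B.
                  branch 1.2.1.1.1 (add !(!A && C)):
                    (B || (C == A)): β-rule — branch into B  //  (C == A).
                      branch 1.2.1.1.1.1 (add B):
                        !(!A && C): β-rule — branch into !!A  //  !C.
                          branch 1.2.1.1.1.1.1 (add !!A):
                            ○ open, literals {A=T, B=T, C=T}.
                          branch 1.2.1.1.1.1.2 (add !C):
                            × closes — contains both C and !C.
                      branch 1.2.1.1.1.2 (add (C == A)):
                        !(!A && C): β-rule — branch into !!A  //  !C.
                          branch 1.2.1.1.1.2.1 (add !!A):
                            (C == A): β-rule — branch into C, A  //  !C, !A.
                              branch 1.2.1.1.1.2.1.1 (add C, A):
                                ○ open, literals {A=T, C=T}.
                              branch 1.2.1.1.1.2.1.2 (add !C, !A):
                                × closes — contains both C and !C.
                          branch 1.2.1.1.1.2.2 (add !C):
                            × closes — contains both C and !C.
                  branch 1.2.1.1.2 (add B):
                    (B || (C == A)): β-rule — branch into B  //  (C == A).
                      branch 1.2.1.1.2.1 (add B):
                        ○ open, literals {B=T, C=T}.
                      branch 1.2.1.1.2.2 (add (C == A)):
                        (C == A): β-rule — branch into C, A  //  !C, !A.
                          branch 1.2.1.1.2.2.1 (add C, A):
                            ○ open, literals {A=T, B=T, C=T}.
                          branch 1.2.1.1.2.2.2 (add !C, !A):
                            × closes — contains both C and !C.
              branch 1.2.1.2 (add !(B || (C == A)), !C):
                !(B || (C == A)): α-rule — add !B, !(C == A).
                ((!A && C) -> B): β-rule — branch into !(!A && C)  //  B.
                  branch 1.2.1.2.1 (add !(!A && C)):
                    !(C == A): β-rule — branch into C, !A  //  !C, A.
                      branch 1.2.1.2.1.1 (add C, !A):
                        × closes — contains both C and !C.
                      branch 1.2.1.2.1.2 (add !C, A):
                        !(!A && C): β-rule — branch into !!A  //  !C.
                          branch 1.2.1.2.1.2.1 (add !!A):
                            ○ open, literals {A=T, B=F, C=F}.
                          branch 1.2.1.2.1.2.2 (add !C):
                            ○ open, literals {A=T, B=F, C=F}.
                  branch 1.2.1.2.2 (add B):
                    × closes — contains both B and !B.
          branch 1.2.2 (add !((B || (C == A)) == C), !((!A && C) -> B)):
            !((!A && C) -> B): α-rule — add (!A && C), !B.
            (!A && C): α-rule — add !A, C.
            !((B || (C == A)) == C): β-rule — branch into (B || (C == A)), !C  //  !(B || (C == A)), C.
              branch 1.2.2.1 (add (B || (C == A)), !C):
                × closes — contains both C and !C.
              branch 1.2.2.2 (add !(B || (C == A)), C):
                !(B || (C == A)): α-rule — add !B, !(C == A).
                !(C == A): β-rule — branch into C, !A  //  !C, A.
                  branch 1.2.2.2.1 (add C, !A):
                    ○ open, literals {A=F, B=F, C=T}.
                  branch 1.2.2.2.2 (add !C, A):
                    × closes — contains both C and !C.
  branch 2 (add B):
    ○ open, literals {B=T}.
9 branches closed, 8 open.
Each open branch fixes some atoms; the unmentioned ones are free. Counting distinct full assignments: branch {A=T, B=T, C=T} (none free) contributes 1 new; branch {A=T, C=T} (B) contributes 1 new; branch {B=T, C=T} (A) contributes 1 new; branch {A=T, B=T, C=T} (none free) contributes 0 new; branch {A=T, B=F, C=F} (none free) contributes 1 new; branch {A=T, B=F, C=F} (none free) contributes 0 new; branch {A=F, B=F, C=T} (none free) contributes 1 new; branch {B=T} (A, C) contributes 2 new. Total: 7.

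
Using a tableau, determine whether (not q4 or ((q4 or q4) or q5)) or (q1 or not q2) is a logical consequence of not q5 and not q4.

Initial set: {T (not q5 and not q4); F ((not q4 or ((q4 or q4) or q5)) or (q1 or not q2))}.
T (not q5 and not q4): α-rule — add T not q5, T not q4.
F ((not q4 or ((q4 or q4) or q5)) or (q1 or not q2)): α-rule — add F (not q4 or ((q4 or q4) or q5)), F (q1 or not q2).
F (not q4 or ((q4 or q4) or q5)): α-rule — add F not q4, F ((q4 or q4) or q5).
× closes — contains both q4 and not q4.
All 1 branch closes.
Every branch closed, so the premises entail the conclusion.

Yes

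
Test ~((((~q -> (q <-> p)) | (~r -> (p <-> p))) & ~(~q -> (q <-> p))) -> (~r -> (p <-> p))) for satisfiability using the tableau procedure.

Unsatisfiable

Initial set: {~((((~q -> (q <-> p)) | (~r -> (p <-> p))) & ~(~q -> (q <-> p))) -> (~r -> (p <-> p)))}.
~((((~q -> (q <-> p)) | (~r -> (p <-> p))) & ~(~q -> (q <-> p))) -> (~r -> (p <-> p))): α-rule — add (((~q -> (q <-> p)) | (~r -> (p <-> p))) & ~(~q -> (q <-> p))), ~(~r -> (p <-> p)).
(((~q -> (q <-> p)) | (~r -> (p <-> p))) & ~(~q -> (q <-> p))): α-rule — add ((~q -> (q <-> p)) | (~r -> (p <-> p))), ~(~q -> (q <-> p)).
~(~r -> (p <-> p)): α-rule — add ~r, ~(p <-> p).
~(~q -> (q <-> p)): α-rule — add ~q, ~(q <-> p).
((~q -> (q <-> p)) | (~r -> (p <-> p))): β-rule — branch into (~q -> (q <-> p))  //  (~r -> (p <-> p)).
  branch 1 (add (~q -> (q <-> p))):
    ~(p <-> p): β-rule — branch into p, ~p  //  ~p, p.
      branch 1.1 (add p, ~p):
        × closes — contains both p and ~p.
      branch 1.2 (add ~p, p):
        × closes — contains both p and ~p.
  branch 2 (add (~r -> (p <-> p))):
    ~(p <-> p): β-rule — branch into p, ~p  //  ~p, p.
      branch 2.1 (add p, ~p):
        × closes — contains both p and ~p.
      branch 2.2 (add ~p, p):
        × closes — contains both p and ~p.
All 4 branches close.
Every branch closed; the formula is unsatisfiable.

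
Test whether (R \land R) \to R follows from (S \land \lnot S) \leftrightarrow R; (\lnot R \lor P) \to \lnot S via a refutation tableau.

Initial set: {((S \land \lnot S) \leftrightarrow R); ((\lnot R \lor P) \to \lnot S); \lnot ((R \land R) \to R)}.
\lnot ((R \land R) \to R): α-rule — add (R \land R), \lnot R.
(R \land R): α-rule — add R, R.
× closes — contains both R and \lnot R.
All 1 branch closes.
Every branch closed, so the premises entail the conclusion.

Yes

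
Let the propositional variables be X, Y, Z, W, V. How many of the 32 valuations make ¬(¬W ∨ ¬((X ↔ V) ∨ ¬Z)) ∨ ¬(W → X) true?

Initial set: {(¬(¬W ∨ ¬((X ↔ V) ∨ ¬Z)) ∨ ¬(W → X))}.
(¬(¬W ∨ ¬((X ↔ V) ∨ ¬Z)) ∨ ¬(W → X)): β-rule — branch into ¬(¬W ∨ ¬((X ↔ V) ∨ ¬Z))  //  ¬(W → X).
  branch 1 (add ¬(¬W ∨ ¬((X ↔ V) ∨ ¬Z))):
    ¬(¬W ∨ ¬((X ↔ V) ∨ ¬Z)): α-rule — add ¬¬W, ¬¬((X ↔ V) ∨ ¬Z).
    ¬¬((X ↔ V) ∨ ¬Z): β-rule — branch into (X ↔ V)  //  ¬Z.
      branch 1.1 (add (X ↔ V)):
        (X ↔ V): β-rule — branch into X, V  //  ¬X, ¬V.
          branch 1.1.1 (add X, V):
            ○ open, literals {V=T, W=T, X=T}.
          branch 1.1.2 (add ¬X, ¬V):
            ○ open, literals {V=F, W=T, X=F}.
      branch 1.2 (add ¬Z):
        ○ open, literals {W=T, Z=F}.
  branch 2 (add ¬(W → X)):
    ¬(W → X): α-rule — add W, ¬X.
    ○ open, literals {W=T, X=F}.
0 branches closed, 4 open.
Each open branch fixes some atoms; the unmentioned ones are free. Counting distinct full assignments: branch {V=T, W=T, X=T} (Y, Z) contributes 4 new; branch {V=F, W=T, X=F} (Y, Z) contributes 4 new; branch {W=T, Z=F} (X, Y, V) contributes 4 new; branch {W=T, X=F} (Y, Z, V) contributes 2 new. Total: 14.

14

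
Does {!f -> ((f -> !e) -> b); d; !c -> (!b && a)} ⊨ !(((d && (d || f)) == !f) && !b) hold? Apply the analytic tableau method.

Initial set: {(!f -> ((f -> !e) -> b)); d; (!c -> (!b && a)); !!(((d && (d || f)) == !f) && !b)}.
!!(((d && (d || f)) == !f) && !b): α-rule — add ((d && (d || f)) == !f), !b.
(!f -> ((f -> !e) -> b)): β-rule — branch into !!f  //  ((f -> !e) -> b).
  branch 1 (add !!f):
    (!c -> (!b && a)): β-rule — branch into !!c  //  (!b && a).
      branch 1.1 (add !!c):
        ((d && (d || f)) == !f): β-rule — branch into (d && (d || f)), !f  //  !(d && (d || f)), !!f.
          branch 1.1.1 (add (d && (d || f)), !f):
            × closes — contains both f and !f.
          branch 1.1.2 (add !(d && (d || f)), !!f):
            !(d && (d || f)): β-rule — branch into !d  //  !(d || f).
              branch 1.1.2.1 (add !d):
                × closes — contains both d and !d.
              branch 1.1.2.2 (add !(d || f)):
                !(d || f): α-rule — add !d, !f.
                × closes — contains both d and !d.
      branch 1.2 (add (!b && a)):
        (!b && a): α-rule — add !b, a.
        ((d && (d || f)) == !f): β-rule — branch into (d && (d || f)), !f  //  !(d && (d || f)), !!f.
          branch 1.2.1 (add (d && (d || f)), !f):
            × closes — contains both f and !f.
          branch 1.2.2 (add !(d && (d || f)), !!f):
            !(d && (d || f)): β-rule — branch into !d  //  !(d || f).
              branch 1.2.2.1 (add !d):
                × closes — contains both d and !d.
              branch 1.2.2.2 (add !(d || f)):
                !(d || f): α-rule — add !d, !f.
                × closes — contains both d and !d.
  branch 2 (add ((f -> !e) -> b)):
    (!c -> (!b && a)): β-rule — branch into !!c  //  (!b && a).
      branch 2.1 (add !!c):
        ((d && (d || f)) == !f): β-rule — branch into (d && (d || f)), !f  //  !(d && (d || f)), !!f.
          branch 2.1.1 (add (d && (d || f)), !f):
            (d && (d || f)): α-rule — add d, (d || f).
            ((f -> !e) -> b): β-rule — branch into !(f -> !e)  //  b.
              branch 2.1.1.1 (add !(f -> !e)):
                !(f -> !e): α-rule — add f, !!e.
                × closes — contains both f and !f.
              branch 2.1.1.2 (add b):
                × closes — contains both b and !b.
          branch 2.1.2 (add !(d && (d || f)), !!f):
            ((f -> !e) -> b): β-rule — branch into !(f -> !e)  //  b.
              branch 2.1.2.1 (add !(f -> !e)):
                !(f -> !e): α-rule — add f, !!e.
                !(d && (d || f)): β-rule — branch into !d  //  !(d || f).
                  branch 2.1.2.1.1 (add !d):
                    × closes — contains both d and !d.
                  branch 2.1.2.1.2 (add !(d || f)):
                    !(d || f): α-rule — add !d, !f.
                    × closes — contains both d and !d.
              branch 2.1.2.2 (add b):
                × closes — contains both b and !b.
      branch 2.2 (add (!b && a)):
        (!b && a): α-rule — add !b, a.
        ((d && (d || f)) == !f): β-rule — branch into (d && (d || f)), !f  //  !(d && (d || f)), !!f.
          branch 2.2.1 (add (d && (d || f)), !f):
            (d && (d || f)): α-rule — add d, (d || f).
            ((f -> !e) -> b): β-rule — branch into !(f -> !e)  //  b.
              branch 2.2.1.1 (add !(f -> !e)):
                !(f -> !e): α-rule — add f, !!e.
                × closes — contains both f and !f.
              branch 2.2.1.2 (add b):
                × closes — contains both b and !b.
          branch 2.2.2 (add !(d && (d || f)), !!f):
            ((f -> !e) -> b): β-rule — branch into !(f -> !e)  //  b.
              branch 2.2.2.1 (add !(f -> !e)):
                !(f -> !e): α-rule — add f, !!e.
                !(d && (d || f)): β-rule — branch into !d  //  !(d || f).
                  branch 2.2.2.1.1 (add !d):
                    × closes — contains both d and !d.
                  branch 2.2.2.1.2 (add !(d || f)):
                    !(d || f): α-rule — add !d, !f.
                    × closes — contains both d and !d.
              branch 2.2.2.2 (add b):
                × closes — contains both b and !b.
All 16 branches close.
Every branch closed, so the premises entail the conclusion.

Yes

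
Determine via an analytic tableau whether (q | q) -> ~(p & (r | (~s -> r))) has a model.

Initial set: {((q | q) -> ~(p & (r | (~s -> r))))}.
((q | q) -> ~(p & (r | (~s -> r)))): β-rule — branch into ~(q | q)  //  ~(p & (r | (~s -> r))).
  branch 1 (add ~(q | q)):
    ~(q | q): α-rule — add ~q, ~q.
    ○ open, literals {q=0}.
  branch 2 (add ~(p & (r | (~s -> r)))):
    ~(p & (r | (~s -> r))): β-rule — branch into ~p  //  ~(r | (~s -> r)).
      branch 2.1 (add ~p):
        ○ open, literals {p=0}.
      branch 2.2 (add ~(r | (~s -> r))):
        ~(r | (~s -> r)): α-rule — add ~r, ~(~s -> r).
        ~(~s -> r): α-rule — add ~s, ~r.
        ○ open, literals {r=0, s=0}.
0 branches closed, 3 open.
An open branch gives a satisfying assignment: q=0.

Satisfiable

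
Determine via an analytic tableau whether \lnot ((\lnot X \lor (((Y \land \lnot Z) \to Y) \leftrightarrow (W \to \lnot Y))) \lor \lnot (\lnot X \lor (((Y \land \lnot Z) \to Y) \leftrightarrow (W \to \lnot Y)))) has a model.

Unsatisfiable

Initial set: {\lnot ((\lnot X \lor (((Y \land \lnot Z) \to Y) \leftrightarrow (W \to \lnot Y))) \lor \lnot (\lnot X \lor (((Y \land \lnot Z) \to Y) \leftrightarrow (W \to \lnot Y))))}.
\lnot ((\lnot X \lor (((Y \land \lnot Z) \to Y) \leftrightarrow (W \to \lnot Y))) \lor \lnot (\lnot X \lor (((Y \land \lnot Z) \to Y) \leftrightarrow (W \to \lnot Y)))): α-rule — add \lnot (\lnot X \lor (((Y \land \lnot Z) \to Y) \leftrightarrow (W \to \lnot Y))), \lnot \lnot (\lnot X \lor (((Y \land \lnot Z) \to Y) \leftrightarrow (W \to \lnot Y))).
\lnot (\lnot X \lor (((Y \land \lnot Z) \to Y) \leftrightarrow (W \to \lnot Y))): α-rule — add \lnot \lnot X, \lnot (((Y \land \lnot Z) \to Y) \leftrightarrow (W \to \lnot Y)).
\lnot \lnot (\lnot X \lor (((Y \land \lnot Z) \to Y) \leftrightarrow (W \to \lnot Y))): β-rule — branch into \lnot X  //  (((Y \land \lnot Z) \to Y) \leftrightarrow (W \to \lnot Y)).
  branch 1 (add \lnot X):
    × closes — contains both X and \lnot X.
  branch 2 (add (((Y \land \lnot Z) \to Y) \leftrightarrow (W \to \lnot Y))):
    \lnot (((Y \land \lnot Z) \to Y) \leftrightarrow (W \to \lnot Y)): β-rule — branch into ((Y \land \lnot Z) \to Y), \lnot (W \to \lnot Y)  //  \lnot ((Y \land \lnot Z) \to Y), (W \to \lnot Y).
      branch 2.1 (add ((Y \land \lnot Z) \to Y), \lnot (W \to \lnot Y)):
        \lnot (W \to \lnot Y): α-rule — add W, \lnot \lnot Y.
        (((Y \land \lnot Z) \to Y) \leftrightarrow (W \to \lnot Y)): β-rule — branch into ((Y \land \lnot Z) \to Y), (W \to \lnot Y)  //  \lnot ((Y \land \lnot Z) \to Y), \lnot (W \to \lnot Y).
          branch 2.1.1 (add ((Y \land \lnot Z) \to Y), (W \to \lnot Y)):
            ((Y \land \lnot Z) \to Y): β-rule — branch into \lnot (Y \land \lnot Z)  //  Y.
              branch 2.1.1.1 (add \lnot (Y \land \lnot Z)):
                ((Y \land \lnot Z) \to Y): β-rule — branch into \lnot (Y \land \lnot Z)  //  Y.
                  branch 2.1.1.1.1 (add \lnot (Y \land \lnot Z)):
                    (W \to \lnot Y): β-rule — branch into \lnot W  //  \lnot Y.
                      branch 2.1.1.1.1.1 (add \lnot W):
                        × closes — contains both W and \lnot W.
                      branch 2.1.1.1.1.2 (add \lnot Y):
                        × closes — contains both Y and \lnot Y.
                  branch 2.1.1.1.2 (add Y):
                    (W \to \lnot Y): β-rule — branch into \lnot W  //  \lnot Y.
                      branch 2.1.1.1.2.1 (add \lnot W):
                        × closes — contains both W and \lnot W.
                      branch 2.1.1.1.2.2 (add \lnot Y):
                        × closes — contains both Y and \lnot Y.
              branch 2.1.1.2 (add Y):
                ((Y \land \lnot Z) \to Y): β-rule — branch into \lnot (Y \land \lnot Z)  //  Y.
                  branch 2.1.1.2.1 (add \lnot (Y \land \lnot Z)):
                    (W \to \lnot Y): β-rule — branch into \lnot W  //  \lnot Y.
                      branch 2.1.1.2.1.1 (add \lnot W):
                        × closes — contains both W and \lnot W.
                      branch 2.1.1.2.1.2 (add \lnot Y):
                        × closes — contains both Y and \lnot Y.
                  branch 2.1.1.2.2 (add Y):
                    (W \to \lnot Y): β-rule — branch into \lnot W  //  \lnot Y.
                      branch 2.1.1.2.2.1 (add \lnot W):
                        × closes — contains both W and \lnot W.
                      branch 2.1.1.2.2.2 (add \lnot Y):
                        × closes — contains both Y and \lnot Y.
          branch 2.1.2 (add \lnot ((Y \land \lnot Z) \to Y), \lnot (W \to \lnot Y)):
            \lnot ((Y \land \lnot Z) \to Y): α-rule — add (Y \land \lnot Z), \lnot Y.
            × closes — contains both Y and \lnot Y.
      branch 2.2 (add \lnot ((Y \land \lnot Z) \to Y), (W \to \lnot Y)):
        \lnot ((Y \land \lnot Z) \to Y): α-rule — add (Y \land \lnot Z), \lnot Y.
        (Y \land \lnot Z): α-rule — add Y, \lnot Z.
        × closes — contains both Y and \lnot Y.
All 11 branches close.
Every branch closed; the formula is unsatisfiable.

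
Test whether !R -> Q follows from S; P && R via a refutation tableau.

Yes

Initial set: {S; (P && R); !(!R -> Q)}.
(P && R): α-rule — add P, R.
!(!R -> Q): α-rule — add !R, !Q.
× closes — contains both R and !R.
All 1 branch closes.
Every branch closed, so the premises entail the conclusion.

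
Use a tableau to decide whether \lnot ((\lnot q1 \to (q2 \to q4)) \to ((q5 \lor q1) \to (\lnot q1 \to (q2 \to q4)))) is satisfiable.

Initial set: {\lnot ((\lnot q1 \to (q2 \to q4)) \to ((q5 \lor q1) \to (\lnot q1 \to (q2 \to q4))))}.
\lnot ((\lnot q1 \to (q2 \to q4)) \to ((q5 \lor q1) \to (\lnot q1 \to (q2 \to q4)))): α-rule — add (\lnot q1 \to (q2 \to q4)), \lnot ((q5 \lor q1) \to (\lnot q1 \to (q2 \to q4))).
\lnot ((q5 \lor q1) \to (\lnot q1 \to (q2 \to q4))): α-rule — add (q5 \lor q1), \lnot (\lnot q1 \to (q2 \to q4)).
\lnot (\lnot q1 \to (q2 \to q4)): α-rule — add \lnot q1, \lnot (q2 \to q4).
\lnot (q2 \to q4): α-rule — add q2, \lnot q4.
(\lnot q1 \to (q2 \to q4)): β-rule — branch into \lnot \lnot q1  //  (q2 \to q4).
  branch 1 (add \lnot \lnot q1):
    × closes — contains both q1 and \lnot q1.
  branch 2 (add (q2 \to q4)):
    (q5 \lor q1): β-rule — branch into q5  //  q1.
      branch 2.1 (add q5):
        (q2 \to q4): β-rule — branch into \lnot q2  //  q4.
          branch 2.1.1 (add \lnot q2):
            × closes — contains both q2 and \lnot q2.
          branch 2.1.2 (add q4):
            × closes — contains both q4 and \lnot q4.
      branch 2.2 (add q1):
        × closes — contains both q1 and \lnot q1.
All 4 branches close.
Every branch closed; the formula is unsatisfiable.

Unsatisfiable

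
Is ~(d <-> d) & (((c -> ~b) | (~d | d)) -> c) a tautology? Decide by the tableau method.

Assume the negation and expand:
Initial set: {~(~(d <-> d) & (((c -> ~b) | (~d | d)) -> c))}.
~(~(d <-> d) & (((c -> ~b) | (~d | d)) -> c)): β-rule — branch into ~~(d <-> d)  //  ~(((c -> ~b) | (~d | d)) -> c).
  branch 1 (add ~~(d <-> d)):
    ~~(d <-> d): β-rule — branch into d, d  //  ~d, ~d.
      branch 1.1 (add d, d):
        ○ open, literals {d=1}.
      branch 1.2 (add ~d, ~d):
        ○ open, literals {d=0}.
  branch 2 (add ~(((c -> ~b) | (~d | d)) -> c)):
    ~(((c -> ~b) | (~d | d)) -> c): α-rule — add ((c -> ~b) | (~d | d)), ~c.
    ((c -> ~b) | (~d | d)): β-rule — branch into (c -> ~b)  //  (~d | d).
      branch 2.1 (add (c -> ~b)):
        (c -> ~b): β-rule — branch into ~c  //  ~b.
          branch 2.1.1 (add ~c):
            ○ open, literals {c=0}.
          branch 2.1.2 (add ~b):
            ○ open, literals {b=0, c=0}.
      branch 2.2 (add (~d | d)):
        (~d | d): β-rule — branch into ~d  //  d.
          branch 2.2.1 (add ~d):
            ○ open, literals {c=0, d=0}.
          branch 2.2.2 (add d):
            ○ open, literals {c=0, d=1}.
0 branches closed, 6 open.
An open branch gives a countermodel: d=1 (unmentioned atoms arbitrary); under it the original formula is false.

Not valid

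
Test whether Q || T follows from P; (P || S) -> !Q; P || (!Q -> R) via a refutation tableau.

No

Initial set: {P; ((P || S) -> !Q); (P || (!Q -> R)); !(Q || T)}.
!(Q || T): α-rule — add !Q, !T.
((P || S) -> !Q): β-rule — branch into !(P || S)  //  !Q.
  branch 1 (add !(P || S)):
    !(P || S): α-rule — add !P, !S.
    × closes — contains both P and !P.
  branch 2 (add !Q):
    (P || (!Q -> R)): β-rule — branch into P  //  (!Q -> R).
      branch 2.1 (add P):
        ○ open, literals {P=T, Q=F, T=F}.
      branch 2.2 (add (!Q -> R)):
        (!Q -> R): β-rule — branch into !!Q  //  R.
          branch 2.2.1 (add !!Q):
            × closes — contains both Q and !Q.
          branch 2.2.2 (add R):
            ○ open, literals {P=T, Q=F, R=T, T=F}.
2 branches closed, 2 open.
An open branch gives a countermodel: P=T, Q=F, T=F (unmentioned atoms arbitrary); the premises hold there but the conclusion fails.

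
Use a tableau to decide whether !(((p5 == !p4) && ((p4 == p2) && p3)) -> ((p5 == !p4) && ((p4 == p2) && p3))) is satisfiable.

Unsatisfiable

Initial set: {T !(((p5 == !p4) && ((p4 == p2) && p3)) -> ((p5 == !p4) && ((p4 == p2) && p3)))}.
T !(((p5 == !p4) && ((p4 == p2) && p3)) -> ((p5 == !p4) && ((p4 == p2) && p3))): α-rule — add T ((p5 == !p4) && ((p4 == p2) && p3)), F ((p5 == !p4) && ((p4 == p2) && p3)).
T ((p5 == !p4) && ((p4 == p2) && p3)): α-rule — add T (p5 == !p4), T ((p4 == p2) && p3).
T ((p4 == p2) && p3): α-rule — add T (p4 == p2), T p3.
F ((p5 == !p4) && ((p4 == p2) && p3)): β-rule — branch into F (p5 == !p4)  //  F ((p4 == p2) && p3).
  branch 1 (add F (p5 == !p4)):
    T (p5 == !p4): β-rule — branch into T p5, T !p4  //  F p5, F !p4.
      branch 1.1 (add T p5, T !p4):
        T (p4 == p2): β-rule — branch into T p4, T p2  //  F p4, F p2.
          branch 1.1.1 (add T p4, T p2):
            × closes — contains both p4 and !p4.
          branch 1.1.2 (add F p4, F p2):
            F (p5 == !p4): β-rule — branch into T p5, F !p4  //  F p5, T !p4.
              branch 1.1.2.1 (add T p5, F !p4):
                × closes — contains both p4 and !p4.
              branch 1.1.2.2 (add F p5, T !p4):
                × closes — contains both p5 and !p5.
      branch 1.2 (add F p5, F !p4):
        T (p4 == p2): β-rule — branch into T p4, T p2  //  F p4, F p2.
          branch 1.2.1 (add T p4, T p2):
            F (p5 == !p4): β-rule — branch into T p5, F !p4  //  F p5, T !p4.
              branch 1.2.1.1 (add T p5, F !p4):
                × closes — contains both p5 and !p5.
              branch 1.2.1.2 (add F p5, T !p4):
                × closes — contains both p4 and !p4.
          branch 1.2.2 (add F p4, F p2):
            × closes — contains both p4 and !p4.
  branch 2 (add F ((p4 == p2) && p3)):
    T (p5 == !p4): β-rule — branch into T p5, T !p4  //  F p5, F !p4.
      branch 2.1 (add T p5, T !p4):
        T (p4 == p2): β-rule — branch into T p4, T p2  //  F p4, F p2.
          branch 2.1.1 (add T p4, T p2):
            × closes — contains both p4 and !p4.
          branch 2.1.2 (add F p4, F p2):
            F ((p4 == p2) && p3): β-rule — branch into F (p4 == p2)  //  F p3.
              branch 2.1.2.1 (add F (p4 == p2)):
                F (p4 == p2): β-rule — branch into T p4, F p2  //  F p4, T p2.
                  branch 2.1.2.1.1 (add T p4, F p2):
                    × closes — contains both p4 and !p4.
                  branch 2.1.2.1.2 (add F p4, T p2):
                    × closes — contains both p2 and !p2.
              branch 2.1.2.2 (add F p3):
                × closes — contains both p3 and !p3.
      branch 2.2 (add F p5, F !p4):
        T (p4 == p2): β-rule — branch into T p4, T p2  //  F p4, F p2.
          branch 2.2.1 (add T p4, T p2):
            F ((p4 == p2) && p3): β-rule — branch into F (p4 == p2)  //  F p3.
              branch 2.2.1.1 (add F (p4 == p2)):
                F (p4 == p2): β-rule — branch into T p4, F p2  //  F p4, T p2.
                  branch 2.2.1.1.1 (add T p4, F p2):
                    × closes — contains both p2 and !p2.
                  branch 2.2.1.1.2 (add F p4, T p2):
                    × closes — contains both p4 and !p4.
              branch 2.2.1.2 (add F p3):
                × closes — contains both p3 and !p3.
          branch 2.2.2 (add F p4, F p2):
            × closes — contains both p4 and !p4.
All 14 branches close.
Every branch closed; the formula is unsatisfiable.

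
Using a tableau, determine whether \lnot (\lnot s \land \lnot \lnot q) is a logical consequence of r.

Initial set: {T r; F \lnot (\lnot s \land \lnot \lnot q)}.
F \lnot (\lnot s \land \lnot \lnot q): α-rule — add T \lnot s, T \lnot \lnot q.
T \lnot \lnot q: drop double negation, giving T q.
○ open, literals {q=T, r=T, s=F}.
0 branches closed, 1 open.
An open branch gives a countermodel: q=T, r=T, s=F (unmentioned atoms arbitrary); the premises hold there but the conclusion fails.

No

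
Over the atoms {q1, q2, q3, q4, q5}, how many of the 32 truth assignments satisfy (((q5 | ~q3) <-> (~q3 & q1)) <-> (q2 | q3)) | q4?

Initial set: {((((q5 | ~q3) <-> (~q3 & q1)) <-> (q2 | q3)) | q4)}.
((((q5 | ~q3) <-> (~q3 & q1)) <-> (q2 | q3)) | q4): β-rule — branch into (((q5 | ~q3) <-> (~q3 & q1)) <-> (q2 | q3))  //  q4.
  branch 1 (add (((q5 | ~q3) <-> (~q3 & q1)) <-> (q2 | q3))):
    (((q5 | ~q3) <-> (~q3 & q1)) <-> (q2 | q3)): β-rule — branch into ((q5 | ~q3) <-> (~q3 & q1)), (q2 | q3)  //  ~((q5 | ~q3) <-> (~q3 & q1)), ~(q2 | q3).
      branch 1.1 (add ((q5 | ~q3) <-> (~q3 & q1)), (q2 | q3)):
        ((q5 | ~q3) <-> (~q3 & q1)): β-rule — branch into (q5 | ~q3), (~q3 & q1)  //  ~(q5 | ~q3), ~(~q3 & q1).
          branch 1.1.1 (add (q5 | ~q3), (~q3 & q1)):
            (~q3 & q1): α-rule — add ~q3, q1.
            (q2 | q3): β-rule — branch into q2  //  q3.
              branch 1.1.1.1 (add q2):
                (q5 | ~q3): β-rule — branch into q5  //  ~q3.
                  branch 1.1.1.1.1 (add q5):
                    ○ open, literals {q1=T, q2=T, q3=F, q5=T}.
                  branch 1.1.1.1.2 (add ~q3):
                    ○ open, literals {q1=T, q2=T, q3=F}.
              branch 1.1.1.2 (add q3):
                × closes — contains both q3 and ~q3.
          branch 1.1.2 (add ~(q5 | ~q3), ~(~q3 & q1)):
            ~(q5 | ~q3): α-rule — add ~q5, ~~q3.
            (q2 | q3): β-rule — branch into q2  //  q3.
              branch 1.1.2.1 (add q2):
                ~(~q3 & q1): β-rule — branch into ~~q3  //  ~q1.
                  branch 1.1.2.1.1 (add ~~q3):
                    ○ open, literals {q2=T, q3=T, q5=F}.
                  branch 1.1.2.1.2 (add ~q1):
                    ○ open, literals {q1=F, q2=T, q3=T, q5=F}.
              branch 1.1.2.2 (add q3):
                ~(~q3 & q1): β-rule — branch into ~~q3  //  ~q1.
                  branch 1.1.2.2.1 (add ~~q3):
                    ○ open, literals {q3=T, q5=F}.
                  branch 1.1.2.2.2 (add ~q1):
                    ○ open, literals {q1=F, q3=T, q5=F}.
      branch 1.2 (add ~((q5 | ~q3) <-> (~q3 & q1)), ~(q2 | q3)):
        ~(q2 | q3): α-rule — add ~q2, ~q3.
        ~((q5 | ~q3) <-> (~q3 & q1)): β-rule — branch into (q5 | ~q3), ~(~q3 & q1)  //  ~(q5 | ~q3), (~q3 & q1).
          branch 1.2.1 (add (q5 | ~q3), ~(~q3 & q1)):
            (q5 | ~q3): β-rule — branch into q5  //  ~q3.
              branch 1.2.1.1 (add q5):
                ~(~q3 & q1): β-rule — branch into ~~q3  //  ~q1.
                  branch 1.2.1.1.1 (add ~~q3):
                    × closes — contains both q3 and ~q3.
                  branch 1.2.1.1.2 (add ~q1):
                    ○ open, literals {q1=F, q2=F, q3=F, q5=T}.
              branch 1.2.1.2 (add ~q3):
                ~(~q3 & q1): β-rule — branch into ~~q3  //  ~q1.
                  branch 1.2.1.2.1 (add ~~q3):
                    × closes — contains both q3 and ~q3.
                  branch 1.2.1.2.2 (add ~q1):
                    ○ open, literals {q1=F, q2=F, q3=F}.
          branch 1.2.2 (add ~(q5 | ~q3), (~q3 & q1)):
            ~(q5 | ~q3): α-rule — add ~q5, ~~q3.
            × closes — contains both q3 and ~q3.
  branch 2 (add q4):
    ○ open, literals {q4=T}.
4 branches closed, 9 open.
Each open branch fixes some atoms; the unmentioned ones are free. Counting distinct full assignments: branch {q1=T, q2=T, q3=F, q5=T} (q4) contributes 2 new; branch {q1=T, q2=T, q3=F} (q4, q5) contributes 2 new; branch {q2=T, q3=T, q5=F} (q1, q4) contributes 4 new; branch {q1=F, q2=T, q3=T, q5=F} (q4) contributes 0 new; branch {q3=T, q5=F} (q1, q2, q4) contributes 4 new; branch {q1=F, q3=T, q5=F} (q2, q4) contributes 0 new; branch {q1=F, q2=F, q3=F, q5=T} (q4) contributes 2 new; branch {q1=F, q2=F, q3=F} (q4, q5) contributes 2 new; branch {q4=T} (q1, q2, q3, q5) contributes 8 new. Total: 24.

24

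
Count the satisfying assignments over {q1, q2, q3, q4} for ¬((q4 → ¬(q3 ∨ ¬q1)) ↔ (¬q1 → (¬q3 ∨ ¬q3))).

6

Initial set: {¬((q4 → ¬(q3 ∨ ¬q1)) ↔ (¬q1 → (¬q3 ∨ ¬q3)))}.
¬((q4 → ¬(q3 ∨ ¬q1)) ↔ (¬q1 → (¬q3 ∨ ¬q3))): β-rule — branch into (q4 → ¬(q3 ∨ ¬q1)), ¬(¬q1 → (¬q3 ∨ ¬q3))  //  ¬(q4 → ¬(q3 ∨ ¬q1)), (¬q1 → (¬q3 ∨ ¬q3)).
  branch 1 (add (q4 → ¬(q3 ∨ ¬q1)), ¬(¬q1 → (¬q3 ∨ ¬q3))):
    ¬(¬q1 → (¬q3 ∨ ¬q3)): α-rule — add ¬q1, ¬(¬q3 ∨ ¬q3).
    ¬(¬q3 ∨ ¬q3): α-rule — add ¬¬q3, ¬¬q3.
    (q4 → ¬(q3 ∨ ¬q1)): β-rule — branch into ¬q4  //  ¬(q3 ∨ ¬q1).
      branch 1.1 (add ¬q4):
        ○ open, literals {q1=0, q3=1, q4=0}.
      branch 1.2 (add ¬(q3 ∨ ¬q1)):
        ¬(q3 ∨ ¬q1): α-rule — add ¬q3, ¬¬q1.
        × closes — contains both q3 and ¬q3.
  branch 2 (add ¬(q4 → ¬(q3 ∨ ¬q1)), (¬q1 → (¬q3 ∨ ¬q3))):
    ¬(q4 → ¬(q3 ∨ ¬q1)): α-rule — add q4, ¬¬(q3 ∨ ¬q1).
    (¬q1 → (¬q3 ∨ ¬q3)): β-rule — branch into ¬¬q1  //  (¬q3 ∨ ¬q3).
      branch 2.1 (add ¬¬q1):
        ¬¬(q3 ∨ ¬q1): β-rule — branch into q3  //  ¬q1.
          branch 2.1.1 (add q3):
            ○ open, literals {q1=1, q3=1, q4=1}.
          branch 2.1.2 (add ¬q1):
            × closes — contains both q1 and ¬q1.
      branch 2.2 (add (¬q3 ∨ ¬q3)):
        ¬¬(q3 ∨ ¬q1): β-rule — branch into q3  //  ¬q1.
          branch 2.2.1 (add q3):
            (¬q3 ∨ ¬q3): β-rule — branch into ¬q3  //  ¬q3.
              branch 2.2.1.1 (add ¬q3):
                × closes — contains both q3 and ¬q3.
              branch 2.2.1.2 (add ¬q3):
                × closes — contains both q3 and ¬q3.
          branch 2.2.2 (add ¬q1):
            (¬q3 ∨ ¬q3): β-rule — branch into ¬q3  //  ¬q3.
              branch 2.2.2.1 (add ¬q3):
                ○ open, literals {q1=0, q3=0, q4=1}.
              branch 2.2.2.2 (add ¬q3):
                ○ open, literals {q1=0, q3=0, q4=1}.
4 branches closed, 4 open.
Each open branch fixes some atoms; the unmentioned ones are free. Counting distinct full assignments: branch {q1=0, q3=1, q4=0} (q2) contributes 2 new; branch {q1=1, q3=1, q4=1} (q2) contributes 2 new; branch {q1=0, q3=0, q4=1} (q2) contributes 2 new; branch {q1=0, q3=0, q4=1} (q2) contributes 0 new. Total: 6.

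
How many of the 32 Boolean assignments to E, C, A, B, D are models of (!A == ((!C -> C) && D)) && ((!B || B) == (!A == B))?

Initial set: {T ((!A == ((!C -> C) && D)) && ((!B || B) == (!A == B)))}.
T ((!A == ((!C -> C) && D)) && ((!B || B) == (!A == B))): α-rule — add T (!A == ((!C -> C) && D)), T ((!B || B) == (!A == B)).
T (!A == ((!C -> C) && D)): β-rule — branch into T !A, T ((!C -> C) && D)  //  F !A, F ((!C -> C) && D).
  branch 1 (add T !A, T ((!C -> C) && D)):
    T ((!C -> C) && D): α-rule — add T (!C -> C), T D.
    T ((!B || B) == (!A == B)): β-rule — branch into T (!B || B), T (!A == B)  //  F (!B || B), F (!A == B).
      branch 1.1 (add T (!B || B), T (!A == B)):
        T (!C -> C): β-rule — branch into F !C  //  T C.
          branch 1.1.1 (add F !C):
            T (!B || B): β-rule — branch into T !B  //  T B.
              branch 1.1.1.1 (add T !B):
                T (!A == B): β-rule — branch into T !A, T B  //  F !A, F B.
                  branch 1.1.1.1.1 (add T !A, T B):
                    × closes — contains both B and !B.
                  branch 1.1.1.1.2 (add F !A, F B):
                    × closes — contains both A and !A.
              branch 1.1.1.2 (add T B):
                T (!A == B): β-rule — branch into T !A, T B  //  F !A, F B.
                  branch 1.1.1.2.1 (add T !A, T B):
                    ○ open, literals {A=0, B=1, C=1, D=1}.
                  branch 1.1.1.2.2 (add F !A, F B):
                    × closes — contains both A and !A.
          branch 1.1.2 (add T C):
            T (!B || B): β-rule — branch into T !B  //  T B.
              branch 1.1.2.1 (add T !B):
                T (!A == B): β-rule — branch into T !A, T B  //  F !A, F B.
                  branch 1.1.2.1.1 (add T !A, T B):
                    × closes — contains both B and !B.
                  branch 1.1.2.1.2 (add F !A, F B):
                    × closes — contains both A and !A.
              branch 1.1.2.2 (add T B):
                T (!A == B): β-rule — branch into T !A, T B  //  F !A, F B.
                  branch 1.1.2.2.1 (add T !A, T B):
                    ○ open, literals {A=0, B=1, C=1, D=1}.
                  branch 1.1.2.2.2 (add F !A, F B):
                    × closes — contains both A and !A.
      branch 1.2 (add F (!B || B), F (!A == B)):
        F (!B || B): α-rule — add F !B, F B.
        × closes — contains both B and !B.
  branch 2 (add F !A, F ((!C -> C) && D)):
    T ((!B || B) == (!A == B)): β-rule — branch into T (!B || B), T (!A == B)  //  F (!B || B), F (!A == B).
      branch 2.1 (add T (!B || B), T (!A == B)):
        F ((!C -> C) && D): β-rule — branch into F (!C -> C)  //  F D.
          branch 2.1.1 (add F (!C -> C)):
            F (!C -> C): α-rule — add T !C, F C.
            T (!B || B): β-rule — branch into T !B  //  T B.
              branch 2.1.1.1 (add T !B):
                T (!A == B): β-rule — branch into T !A, T B  //  F !A, F B.
                  branch 2.1.1.1.1 (add T !A, T B):
                    × closes — contains both A and !A.
                  branch 2.1.1.1.2 (add F !A, F B):
                    ○ open, literals {A=1, B=0, C=0}.
              branch 2.1.1.2 (add T B):
                T (!A == B): β-rule — branch into T !A, T B  //  F !A, F B.
                  branch 2.1.1.2.1 (add T !A, T B):
                    × closes — contains both A and !A.
                  branch 2.1.1.2.2 (add F !A, F B):
                    × closes — contains both B and !B.
          branch 2.1.2 (add F D):
            T (!B || B): β-rule — branch into T !B  //  T B.
              branch 2.1.2.1 (add T !B):
                T (!A == B): β-rule — branch into T !A, T B  //  F !A, F B.
                  branch 2.1.2.1.1 (add T !A, T B):
                    × closes — contains both A and !A.
                  branch 2.1.2.1.2 (add F !A, F B):
                    ○ open, literals {A=1, B=0, D=0}.
              branch 2.1.2.2 (add T B):
                T (!A == B): β-rule — branch into T !A, T B  //  F !A, F B.
                  branch 2.1.2.2.1 (add T !A, T B):
                    × closes — contains both A and !A.
                  branch 2.1.2.2.2 (add F !A, F B):
                    × closes — contains both B and !B.
      branch 2.2 (add F (!B || B), F (!A == B)):
        F (!B || B): α-rule — add F !B, F B.
        × closes — contains both B and !B.
14 branches closed, 4 open.
Each open branch fixes some atoms; the unmentioned ones are free. Counting distinct full assignments: branch {A=0, B=1, C=1, D=1} (E) contributes 2 new; branch {A=0, B=1, C=1, D=1} (E) contributes 0 new; branch {A=1, B=0, C=0} (E, D) contributes 4 new; branch {A=1, B=0, D=0} (E, C) contributes 2 new. Total: 8.

8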